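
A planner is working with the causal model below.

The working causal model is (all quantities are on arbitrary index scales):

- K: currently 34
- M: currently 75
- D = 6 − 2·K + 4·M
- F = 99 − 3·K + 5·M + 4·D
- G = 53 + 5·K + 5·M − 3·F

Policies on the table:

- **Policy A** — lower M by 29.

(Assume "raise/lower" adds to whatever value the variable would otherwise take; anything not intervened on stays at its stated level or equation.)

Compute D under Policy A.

Policy A (M − 29):
  K = 34
  M = 75 − 29 = 46
  D = 6 − 2·34 + 4·46 = 122

122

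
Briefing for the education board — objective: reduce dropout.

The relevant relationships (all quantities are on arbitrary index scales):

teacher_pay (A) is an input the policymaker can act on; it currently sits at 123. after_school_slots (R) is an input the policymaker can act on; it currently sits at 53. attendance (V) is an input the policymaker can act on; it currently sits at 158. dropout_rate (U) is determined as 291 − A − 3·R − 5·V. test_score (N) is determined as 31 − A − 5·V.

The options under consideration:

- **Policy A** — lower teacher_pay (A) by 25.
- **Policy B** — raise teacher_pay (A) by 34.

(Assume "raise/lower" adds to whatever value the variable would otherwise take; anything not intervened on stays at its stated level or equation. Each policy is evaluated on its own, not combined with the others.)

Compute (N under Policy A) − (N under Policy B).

59

Policy A (A − 25):
  A = 123 − 25 = 98
  V = 158
  N = 31 − 98 − 5·158 = -857
Policy B (A + 34):
  A = 123 + 34 = 157
  V = 158
  N = 31 − 157 − 5·158 = -916
N: -857 − (-916) = 59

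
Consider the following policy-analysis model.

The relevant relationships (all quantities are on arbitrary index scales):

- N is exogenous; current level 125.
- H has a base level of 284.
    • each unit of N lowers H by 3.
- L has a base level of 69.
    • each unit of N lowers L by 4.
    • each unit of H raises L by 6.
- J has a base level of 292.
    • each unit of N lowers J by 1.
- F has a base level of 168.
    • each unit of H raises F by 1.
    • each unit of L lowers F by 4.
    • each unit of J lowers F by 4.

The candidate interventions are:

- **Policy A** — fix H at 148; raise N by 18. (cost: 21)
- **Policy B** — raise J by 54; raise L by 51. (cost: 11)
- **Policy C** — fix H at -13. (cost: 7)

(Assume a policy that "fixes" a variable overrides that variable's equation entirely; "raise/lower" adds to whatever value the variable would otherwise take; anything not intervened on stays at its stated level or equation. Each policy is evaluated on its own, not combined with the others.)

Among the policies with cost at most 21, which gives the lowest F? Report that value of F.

Policy A (H := 148, N + 18):
  N = 125 + 18 = 143
  H = 148
  L = 69 − 4·143 + 6·148 = 385
  J = 292 − 143 = 149
  F = 168 + 148 − 4·385 − 4·149 = -1820
Policy B (J + 54, L + 51):
  N = 125
  H = 284 − 3·125 = -91
  L = 69 − 4·125 + 6·(-91) (+51 from intervention) = -926
  J = 292 − 125 (+54 from intervention) = 221
  F = 168 + (-91) − 4·(-926) − 4·221 = 2897
Policy C (H := -13):
  N = 125
  H = -13
  L = 69 − 4·125 + 6·(-13) = -509
  J = 292 − 125 = 167
  F = 168 + (-13) − 4·(-509) − 4·167 = 1523
Comparing — Policy A: F=-1820, Policy B: F=2897, Policy C: F=1523. Lowest is -1820 (Policy A).

-1820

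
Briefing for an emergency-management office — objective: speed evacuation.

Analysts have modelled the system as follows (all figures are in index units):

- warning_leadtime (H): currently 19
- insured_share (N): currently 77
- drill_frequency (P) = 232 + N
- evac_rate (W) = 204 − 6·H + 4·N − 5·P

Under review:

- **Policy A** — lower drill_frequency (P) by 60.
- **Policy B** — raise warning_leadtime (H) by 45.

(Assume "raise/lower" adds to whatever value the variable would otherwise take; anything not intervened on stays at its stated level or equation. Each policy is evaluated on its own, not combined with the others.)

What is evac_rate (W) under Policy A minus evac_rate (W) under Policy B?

570

Policy A (P − 60):
  H = 19
  N = 77
  P = 232 + 77 (−60 from intervention) = 249
  W = 204 − 6·19 + 4·77 − 5·249 = -847
Policy B (H + 45):
  H = 19 + 45 = 64
  N = 77
  P = 232 + 77 = 309
  W = 204 − 6·64 + 4·77 − 5·309 = -1417
W: -847 − (-1417) = 570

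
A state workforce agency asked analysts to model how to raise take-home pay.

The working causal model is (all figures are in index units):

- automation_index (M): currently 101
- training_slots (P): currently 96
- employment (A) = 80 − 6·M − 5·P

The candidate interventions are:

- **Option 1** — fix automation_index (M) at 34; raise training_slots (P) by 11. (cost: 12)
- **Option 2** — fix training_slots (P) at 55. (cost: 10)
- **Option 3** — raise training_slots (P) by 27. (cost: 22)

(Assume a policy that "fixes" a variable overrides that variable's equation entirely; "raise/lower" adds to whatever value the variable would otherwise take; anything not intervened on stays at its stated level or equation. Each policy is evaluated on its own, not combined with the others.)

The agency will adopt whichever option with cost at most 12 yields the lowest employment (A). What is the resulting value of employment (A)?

Option 1 (M := 34, P + 11):
  M = 34
  P = 96 + 11 = 107
  A = 80 − 6·34 − 5·107 = -659
Option 2 (P := 55):
  M = 101
  P = 55
  A = 80 − 6·101 − 5·55 = -801
Comparing — Option 1: A=-659, Option 2: A=-801. Lowest is -801 (Option 2).

-801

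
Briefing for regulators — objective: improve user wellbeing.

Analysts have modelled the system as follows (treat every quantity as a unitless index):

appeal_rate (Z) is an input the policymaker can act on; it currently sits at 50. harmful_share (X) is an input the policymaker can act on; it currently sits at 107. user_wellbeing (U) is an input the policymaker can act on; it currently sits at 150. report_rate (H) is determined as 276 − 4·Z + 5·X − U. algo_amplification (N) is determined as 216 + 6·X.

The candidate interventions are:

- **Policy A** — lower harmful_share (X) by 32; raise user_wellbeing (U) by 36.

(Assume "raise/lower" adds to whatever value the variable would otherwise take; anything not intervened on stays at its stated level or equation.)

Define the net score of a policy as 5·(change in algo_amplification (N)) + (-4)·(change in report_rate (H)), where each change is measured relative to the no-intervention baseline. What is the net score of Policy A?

Baseline:
  Z = 50
  X = 107
  U = 150
  H = 276 − 4·50 + 5·107 − 150 = 461
  N = 216 + 6·107 = 858
Policy A (X − 32, U + 36):
  Z = 50
  X = 107 − 32 = 75
  U = 150 + 36 = 186
  H = 276 − 4·50 + 5·75 − 186 = 265
  N = 216 + 6·75 = 666
ΔN = 666 − 858 = -192; ΔH = 265 − 461 = -196
Score = 5·(-192) + (-4)·(-196) = -176

-176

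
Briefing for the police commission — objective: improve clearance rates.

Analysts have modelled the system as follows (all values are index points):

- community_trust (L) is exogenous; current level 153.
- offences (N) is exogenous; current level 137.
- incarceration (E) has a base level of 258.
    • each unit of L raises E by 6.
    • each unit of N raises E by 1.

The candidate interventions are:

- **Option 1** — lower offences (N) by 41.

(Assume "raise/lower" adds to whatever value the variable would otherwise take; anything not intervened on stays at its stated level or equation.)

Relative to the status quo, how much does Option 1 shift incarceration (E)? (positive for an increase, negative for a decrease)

-41

Baseline:
  L = 153
  N = 137
  E = 258 + 6·153 + 137 = 1313
Option 1 (N − 41):
  L = 153
  N = 137 − 41 = 96
  E = 258 + 6·153 + 96 = 1272
Change in E: 1272 − 1313 = -41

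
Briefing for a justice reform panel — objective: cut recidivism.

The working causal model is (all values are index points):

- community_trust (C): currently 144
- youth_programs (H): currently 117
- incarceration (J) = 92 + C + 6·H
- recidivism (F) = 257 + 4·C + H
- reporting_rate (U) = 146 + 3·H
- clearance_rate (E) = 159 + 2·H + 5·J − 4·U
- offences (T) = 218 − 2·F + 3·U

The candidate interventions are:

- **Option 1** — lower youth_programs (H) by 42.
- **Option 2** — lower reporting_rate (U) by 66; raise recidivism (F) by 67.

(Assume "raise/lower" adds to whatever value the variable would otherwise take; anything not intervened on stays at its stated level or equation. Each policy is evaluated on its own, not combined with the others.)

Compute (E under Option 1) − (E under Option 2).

-1104

Option 1 (H − 42):
  C = 144
  H = 117 − 42 = 75
  J = 92 + 144 + 6·75 = 686
  U = 146 + 3·75 = 371
  E = 159 + 2·75 + 5·686 − 4·371 = 2255
Option 2 (U − 66, F + 67):
  C = 144
  H = 117
  J = 92 + 144 + 6·117 = 938
  U = 146 + 3·117 (−66 from intervention) = 431
  E = 159 + 2·117 + 5·938 − 4·431 = 3359
E: 2255 − 3359 = -1104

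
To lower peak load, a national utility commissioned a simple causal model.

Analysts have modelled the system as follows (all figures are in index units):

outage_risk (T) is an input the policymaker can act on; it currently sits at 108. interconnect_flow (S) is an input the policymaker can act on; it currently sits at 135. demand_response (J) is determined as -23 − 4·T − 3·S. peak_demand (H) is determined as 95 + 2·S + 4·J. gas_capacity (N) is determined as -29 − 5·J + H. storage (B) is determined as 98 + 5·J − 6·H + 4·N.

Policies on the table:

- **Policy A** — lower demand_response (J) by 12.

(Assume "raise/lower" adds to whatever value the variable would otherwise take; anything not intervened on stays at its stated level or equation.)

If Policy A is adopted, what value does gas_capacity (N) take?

Policy A (J − 12):
  T = 108
  S = 135
  J = -23 − 4·108 − 3·135 (−12 from intervention) = -872
  H = 95 + 2·135 + 4·(-872) = -3123
  N = -29 − 5·(-872) + (-3123) = 1208

1208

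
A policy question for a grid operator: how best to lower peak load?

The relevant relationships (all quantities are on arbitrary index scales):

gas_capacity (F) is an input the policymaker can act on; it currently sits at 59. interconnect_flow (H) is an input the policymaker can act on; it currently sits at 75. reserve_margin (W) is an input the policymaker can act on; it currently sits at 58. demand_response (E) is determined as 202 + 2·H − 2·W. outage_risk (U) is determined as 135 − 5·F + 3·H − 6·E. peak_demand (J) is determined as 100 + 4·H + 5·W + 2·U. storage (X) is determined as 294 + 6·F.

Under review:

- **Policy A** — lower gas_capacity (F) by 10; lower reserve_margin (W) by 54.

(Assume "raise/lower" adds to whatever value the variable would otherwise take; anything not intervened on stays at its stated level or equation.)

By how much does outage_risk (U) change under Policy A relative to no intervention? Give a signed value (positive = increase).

Baseline:
  F = 59
  H = 75
  W = 58
  E = 202 + 2·75 − 2·58 = 236
  U = 135 − 5·59 + 3·75 − 6·236 = -1351
Policy A (F − 10, W − 54):
  F = 59 − 10 = 49
  H = 75
  W = 58 − 54 = 4
  E = 202 + 2·75 − 2·4 = 344
  U = 135 − 5·49 + 3·75 − 6·344 = -1949
Change in U: -1949 − (-1351) = -598

-598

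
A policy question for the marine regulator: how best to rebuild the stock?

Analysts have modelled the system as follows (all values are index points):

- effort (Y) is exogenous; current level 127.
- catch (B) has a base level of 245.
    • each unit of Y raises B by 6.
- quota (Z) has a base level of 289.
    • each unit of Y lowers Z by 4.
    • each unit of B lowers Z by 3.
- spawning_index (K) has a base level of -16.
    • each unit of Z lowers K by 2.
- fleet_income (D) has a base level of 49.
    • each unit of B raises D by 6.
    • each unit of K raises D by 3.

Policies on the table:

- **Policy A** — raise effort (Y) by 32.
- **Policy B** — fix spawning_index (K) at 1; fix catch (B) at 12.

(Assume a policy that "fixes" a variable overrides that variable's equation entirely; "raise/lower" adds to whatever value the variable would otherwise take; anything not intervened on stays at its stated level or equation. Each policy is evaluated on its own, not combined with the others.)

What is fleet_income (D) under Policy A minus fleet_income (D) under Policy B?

30735

Policy A (Y + 32):
  Y = 127 + 32 = 159
  B = 245 + 6·159 = 1199
  Z = 289 − 4·159 − 3·1199 = -3944
  K = -16 − 2·(-3944) = 7872
  D = 49 + 6·1199 + 3·7872 = 30859
Policy B (K := 1, B := 12):
  Y = 127
  B = 12
  Z = 289 − 4·127 − 3·12 = -255
  K = 1
  D = 49 + 6·12 + 3·1 = 124
D: 30859 − 124 = 30735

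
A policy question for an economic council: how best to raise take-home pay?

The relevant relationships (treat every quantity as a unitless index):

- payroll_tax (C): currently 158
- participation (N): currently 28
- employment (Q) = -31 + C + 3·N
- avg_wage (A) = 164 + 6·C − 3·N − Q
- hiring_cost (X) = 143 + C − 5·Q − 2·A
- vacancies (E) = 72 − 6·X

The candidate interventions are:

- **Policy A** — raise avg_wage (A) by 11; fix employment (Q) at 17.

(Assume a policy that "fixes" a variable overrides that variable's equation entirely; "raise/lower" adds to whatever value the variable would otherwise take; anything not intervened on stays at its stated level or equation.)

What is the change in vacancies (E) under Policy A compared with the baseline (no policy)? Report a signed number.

Baseline:
  C = 158
  N = 28
  Q = -31 + 158 + 3·28 = 211
  A = 164 + 6·158 − 3·28 − 211 = 817
  X = 143 + 158 − 5·211 − 2·817 = -2388
  E = 72 − 6·(-2388) = 14400
Policy A (A + 11, Q := 17):
  C = 158
  N = 28
  Q = 17
  A = 164 + 6·158 − 3·28 − 17 (+11 from intervention) = 1022
  X = 143 + 158 − 5·17 − 2·1022 = -1828
  E = 72 − 6·(-1828) = 11040
Change in E: 11040 − 14400 = -3360

-3360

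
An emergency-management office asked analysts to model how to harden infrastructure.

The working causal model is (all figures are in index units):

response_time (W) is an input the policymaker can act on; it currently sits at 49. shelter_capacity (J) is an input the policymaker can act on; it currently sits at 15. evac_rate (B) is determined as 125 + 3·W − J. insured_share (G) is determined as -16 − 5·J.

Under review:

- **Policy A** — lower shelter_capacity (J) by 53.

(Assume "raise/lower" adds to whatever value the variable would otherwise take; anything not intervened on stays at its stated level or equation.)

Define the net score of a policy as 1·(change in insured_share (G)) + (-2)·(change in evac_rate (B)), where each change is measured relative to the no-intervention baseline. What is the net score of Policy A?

Baseline:
  W = 49
  J = 15
  B = 125 + 3·49 − 15 = 257
  G = -16 − 5·15 = -91
Policy A (J − 53):
  W = 49
  J = 15 − 53 = -38
  B = 125 + 3·49 − (-38) = 310
  G = -16 − 5·(-38) = 174
ΔG = 174 − (-91) = 265; ΔB = 310 − 257 = 53
Score = 1·265 + (-2)·53 = 159

159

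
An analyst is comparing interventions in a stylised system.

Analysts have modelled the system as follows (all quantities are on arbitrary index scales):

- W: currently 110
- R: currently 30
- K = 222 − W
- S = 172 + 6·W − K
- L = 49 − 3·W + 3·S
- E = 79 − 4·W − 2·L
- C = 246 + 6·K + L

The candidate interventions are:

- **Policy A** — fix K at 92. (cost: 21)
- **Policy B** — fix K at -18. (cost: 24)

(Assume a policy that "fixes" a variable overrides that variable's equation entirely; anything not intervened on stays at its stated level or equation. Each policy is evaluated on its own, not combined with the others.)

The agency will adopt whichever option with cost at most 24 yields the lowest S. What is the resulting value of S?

740

Policy A (K := 92):
  W = 110
  K = 92
  S = 172 + 6·110 − 92 = 740
Policy B (K := -18):
  W = 110
  K = -18
  S = 172 + 6·110 − (-18) = 850
Comparing — Policy A: S=740, Policy B: S=850. Lowest is 740 (Policy A).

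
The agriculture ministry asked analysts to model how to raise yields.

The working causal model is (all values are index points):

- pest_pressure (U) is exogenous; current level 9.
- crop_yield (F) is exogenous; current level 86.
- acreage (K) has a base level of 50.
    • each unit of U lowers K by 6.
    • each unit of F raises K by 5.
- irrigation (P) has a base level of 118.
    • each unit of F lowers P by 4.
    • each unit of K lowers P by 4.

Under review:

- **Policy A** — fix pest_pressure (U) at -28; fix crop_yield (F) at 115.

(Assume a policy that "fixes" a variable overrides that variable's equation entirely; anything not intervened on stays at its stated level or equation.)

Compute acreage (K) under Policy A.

793

Policy A (U := -28, F := 115):
  U = -28
  F = 115
  K = 50 − 6·(-28) + 5·115 = 793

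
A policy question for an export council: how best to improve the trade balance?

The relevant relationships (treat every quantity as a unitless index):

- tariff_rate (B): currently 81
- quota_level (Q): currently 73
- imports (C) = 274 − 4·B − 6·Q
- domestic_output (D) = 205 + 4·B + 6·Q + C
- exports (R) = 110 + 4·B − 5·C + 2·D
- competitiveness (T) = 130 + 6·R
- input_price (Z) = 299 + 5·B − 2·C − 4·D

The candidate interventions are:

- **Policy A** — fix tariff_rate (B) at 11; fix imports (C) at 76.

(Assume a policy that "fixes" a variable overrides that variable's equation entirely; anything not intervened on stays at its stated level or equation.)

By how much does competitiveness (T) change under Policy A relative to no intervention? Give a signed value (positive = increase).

Baseline:
  B = 81
  Q = 73
  C = 274 − 4·81 − 6·73 = -488
  D = 205 + 4·81 + 6·73 + (-488) = 479
  R = 110 + 4·81 − 5·(-488) + 2·479 = 3832
  T = 130 + 6·3832 = 23122
Policy A (B := 11, C := 76):
  B = 11
  Q = 73
  C = 76
  D = 205 + 4·11 + 6·73 + 76 = 763
  R = 110 + 4·11 − 5·76 + 2·763 = 1300
  T = 130 + 6·1300 = 7930
Change in T: 7930 − 23122 = -15192

-15192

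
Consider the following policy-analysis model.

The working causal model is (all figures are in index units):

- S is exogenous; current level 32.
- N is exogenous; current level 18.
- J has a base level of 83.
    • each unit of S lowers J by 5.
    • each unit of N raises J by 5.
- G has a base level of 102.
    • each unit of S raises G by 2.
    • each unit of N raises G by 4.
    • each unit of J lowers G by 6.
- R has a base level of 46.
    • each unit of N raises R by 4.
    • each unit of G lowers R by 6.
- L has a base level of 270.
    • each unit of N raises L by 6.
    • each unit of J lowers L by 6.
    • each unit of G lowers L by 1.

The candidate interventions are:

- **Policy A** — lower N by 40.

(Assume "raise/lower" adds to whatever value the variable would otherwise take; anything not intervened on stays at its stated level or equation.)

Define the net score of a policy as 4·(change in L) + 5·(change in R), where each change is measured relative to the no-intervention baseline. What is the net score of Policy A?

-32320

Baseline:
  S = 32
  N = 18
  J = 83 − 5·32 + 5·18 = 13
  G = 102 + 2·32 + 4·18 − 6·13 = 160
  R = 46 + 4·18 − 6·160 = -842
  L = 270 + 6·18 − 6·13 − 160 = 140
Policy A (N − 40):
  S = 32
  N = 18 − 40 = -22
  J = 83 − 5·32 + 5·(-22) = -187
  G = 102 + 2·32 + 4·(-22) − 6·(-187) = 1200
  R = 46 + 4·(-22) − 6·1200 = -7242
  L = 270 + 6·(-22) − 6·(-187) − 1200 = 60
ΔL = 60 − 140 = -80; ΔR = -7242 − (-842) = -6400
Score = 4·(-80) + 5·(-6400) = -32320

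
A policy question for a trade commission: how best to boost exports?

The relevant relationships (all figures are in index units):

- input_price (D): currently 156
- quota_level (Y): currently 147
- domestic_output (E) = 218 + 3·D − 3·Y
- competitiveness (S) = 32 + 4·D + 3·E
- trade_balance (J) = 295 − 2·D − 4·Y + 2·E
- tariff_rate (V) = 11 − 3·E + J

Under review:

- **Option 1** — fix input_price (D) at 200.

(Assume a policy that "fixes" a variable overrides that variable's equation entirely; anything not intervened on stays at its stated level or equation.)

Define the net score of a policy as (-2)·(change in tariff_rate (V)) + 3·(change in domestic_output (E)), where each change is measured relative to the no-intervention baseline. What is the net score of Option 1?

836

Baseline:
  D = 156
  Y = 147
  E = 218 + 3·156 − 3·147 = 245
  J = 295 − 2·156 − 4·147 + 2·245 = -115
  V = 11 − 3·245 + (-115) = -839
Option 1 (D := 200):
  D = 200
  Y = 147
  E = 218 + 3·200 − 3·147 = 377
  J = 295 − 2·200 − 4·147 + 2·377 = 61
  V = 11 − 3·377 + 61 = -1059
ΔV = -1059 − (-839) = -220; ΔE = 377 − 245 = 132
Score = (-2)·(-220) + 3·132 = 836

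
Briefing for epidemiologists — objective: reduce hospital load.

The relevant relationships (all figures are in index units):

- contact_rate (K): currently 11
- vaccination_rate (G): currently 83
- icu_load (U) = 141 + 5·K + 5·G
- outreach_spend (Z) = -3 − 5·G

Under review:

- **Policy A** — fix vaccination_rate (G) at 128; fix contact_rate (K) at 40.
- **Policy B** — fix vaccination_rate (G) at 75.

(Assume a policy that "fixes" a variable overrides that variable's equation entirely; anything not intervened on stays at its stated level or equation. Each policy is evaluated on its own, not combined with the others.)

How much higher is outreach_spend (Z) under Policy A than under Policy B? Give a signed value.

Policy A (G := 128, K := 40):
  G = 128
  Z = -3 − 5·128 = -643
Policy B (G := 75):
  G = 75
  Z = -3 − 5·75 = -378
Z: -643 − (-378) = -265

-265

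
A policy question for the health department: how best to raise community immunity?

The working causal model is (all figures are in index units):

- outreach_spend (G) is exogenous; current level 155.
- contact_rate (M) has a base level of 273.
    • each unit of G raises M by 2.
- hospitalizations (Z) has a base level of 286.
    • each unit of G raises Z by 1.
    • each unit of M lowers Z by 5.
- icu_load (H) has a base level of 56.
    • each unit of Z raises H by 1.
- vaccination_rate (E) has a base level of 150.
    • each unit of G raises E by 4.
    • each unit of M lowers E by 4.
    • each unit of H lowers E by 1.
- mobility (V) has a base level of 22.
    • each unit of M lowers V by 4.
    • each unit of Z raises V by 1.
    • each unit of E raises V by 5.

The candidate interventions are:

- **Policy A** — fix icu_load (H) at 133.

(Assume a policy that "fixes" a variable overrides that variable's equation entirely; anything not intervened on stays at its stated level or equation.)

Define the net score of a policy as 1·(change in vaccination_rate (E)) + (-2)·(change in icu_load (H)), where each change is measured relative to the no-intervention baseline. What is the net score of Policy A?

Baseline:
  G = 155
  M = 273 + 2·155 = 583
  Z = 286 + 155 − 5·583 = -2474
  H = 56 + (-2474) = -2418
  E = 150 + 4·155 − 4·583 − (-2418) = 856
Policy A (H := 133):
  G = 155
  M = 273 + 2·155 = 583
  Z = 286 + 155 − 5·583 = -2474
  H = 133
  E = 150 + 4·155 − 4·583 − 133 = -1695
ΔE = -1695 − 856 = -2551; ΔH = 133 − (-2418) = 2551
Score = 1·(-2551) + (-2)·2551 = -7653

-7653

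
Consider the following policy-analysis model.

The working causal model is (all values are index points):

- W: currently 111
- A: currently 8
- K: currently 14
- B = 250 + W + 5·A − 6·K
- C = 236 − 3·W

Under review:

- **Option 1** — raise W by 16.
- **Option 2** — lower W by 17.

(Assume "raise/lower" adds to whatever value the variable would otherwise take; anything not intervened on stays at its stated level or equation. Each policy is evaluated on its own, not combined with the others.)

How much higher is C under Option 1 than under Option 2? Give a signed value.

Option 1 (W + 16):
  W = 111 + 16 = 127
  C = 236 − 3·127 = -145
Option 2 (W − 17):
  W = 111 − 17 = 94
  C = 236 − 3·94 = -46
C: -145 − (-46) = -99

-99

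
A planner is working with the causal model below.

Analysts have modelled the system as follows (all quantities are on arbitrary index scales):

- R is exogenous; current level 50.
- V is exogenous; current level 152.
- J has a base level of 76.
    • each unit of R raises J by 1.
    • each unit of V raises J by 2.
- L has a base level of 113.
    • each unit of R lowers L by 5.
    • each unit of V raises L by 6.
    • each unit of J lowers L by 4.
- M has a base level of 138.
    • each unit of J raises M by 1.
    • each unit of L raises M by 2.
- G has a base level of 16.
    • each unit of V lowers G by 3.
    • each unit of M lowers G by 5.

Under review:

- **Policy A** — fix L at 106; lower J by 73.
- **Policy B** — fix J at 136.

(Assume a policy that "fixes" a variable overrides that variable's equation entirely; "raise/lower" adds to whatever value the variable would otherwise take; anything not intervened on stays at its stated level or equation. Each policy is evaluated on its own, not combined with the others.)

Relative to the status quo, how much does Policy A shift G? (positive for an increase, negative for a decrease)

-10145

Baseline:
  R = 50
  V = 152
  J = 76 + 50 + 2·152 = 430
  L = 113 − 5·50 + 6·152 − 4·430 = -945
  M = 138 + 430 + 2·(-945) = -1322
  G = 16 − 3·152 − 5·(-1322) = 6170
Policy A (L := 106, J − 73):
  R = 50
  V = 152
  J = 76 + 50 + 2·152 (−73 from intervention) = 357
  L = 106
  M = 138 + 357 + 2·106 = 707
  G = 16 − 3·152 − 5·707 = -3975
Change in G: -3975 − 6170 = -10145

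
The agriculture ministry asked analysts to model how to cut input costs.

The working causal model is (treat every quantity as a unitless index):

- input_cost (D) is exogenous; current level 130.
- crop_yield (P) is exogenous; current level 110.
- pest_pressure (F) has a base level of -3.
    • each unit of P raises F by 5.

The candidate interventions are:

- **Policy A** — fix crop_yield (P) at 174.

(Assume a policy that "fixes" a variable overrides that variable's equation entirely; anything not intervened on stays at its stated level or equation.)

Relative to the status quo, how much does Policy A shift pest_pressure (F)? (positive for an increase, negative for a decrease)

320

Baseline:
  P = 110
  F = -3 + 5·110 = 547
Policy A (P := 174):
  P = 174
  F = -3 + 5·174 = 867
Change in F: 867 − 547 = 320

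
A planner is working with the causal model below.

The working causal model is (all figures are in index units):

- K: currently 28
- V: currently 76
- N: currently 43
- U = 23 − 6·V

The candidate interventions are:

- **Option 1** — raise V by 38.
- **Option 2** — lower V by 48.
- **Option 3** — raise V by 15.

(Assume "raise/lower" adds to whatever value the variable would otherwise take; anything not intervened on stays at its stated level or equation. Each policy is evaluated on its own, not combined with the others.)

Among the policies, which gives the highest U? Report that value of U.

Option 1 (V + 38):
  V = 76 + 38 = 114
  U = 23 − 6·114 = -661
Option 2 (V − 48):
  V = 76 − 48 = 28
  U = 23 − 6·28 = -145
Option 3 (V + 15):
  V = 76 + 15 = 91
  U = 23 − 6·91 = -523
Comparing — Option 1: U=-661, Option 2: U=-145, Option 3: U=-523. Highest is -145 (Option 2).

-145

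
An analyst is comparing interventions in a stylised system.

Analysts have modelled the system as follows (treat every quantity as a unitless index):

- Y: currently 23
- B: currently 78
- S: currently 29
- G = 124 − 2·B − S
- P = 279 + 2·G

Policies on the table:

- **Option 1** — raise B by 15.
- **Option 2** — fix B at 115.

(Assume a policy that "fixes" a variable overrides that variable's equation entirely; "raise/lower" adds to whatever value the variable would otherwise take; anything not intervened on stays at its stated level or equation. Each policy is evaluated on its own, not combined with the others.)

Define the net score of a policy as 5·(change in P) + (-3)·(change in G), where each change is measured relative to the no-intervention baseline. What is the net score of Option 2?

Baseline:
  B = 78
  S = 29
  G = 124 − 2·78 − 29 = -61
  P = 279 + 2·(-61) = 157
Option 2 (B := 115):
  B = 115
  S = 29
  G = 124 − 2·115 − 29 = -135
  P = 279 + 2·(-135) = 9
ΔP = 9 − 157 = -148; ΔG = -135 − (-61) = -74
Score = 5·(-148) + (-3)·(-74) = -518

-518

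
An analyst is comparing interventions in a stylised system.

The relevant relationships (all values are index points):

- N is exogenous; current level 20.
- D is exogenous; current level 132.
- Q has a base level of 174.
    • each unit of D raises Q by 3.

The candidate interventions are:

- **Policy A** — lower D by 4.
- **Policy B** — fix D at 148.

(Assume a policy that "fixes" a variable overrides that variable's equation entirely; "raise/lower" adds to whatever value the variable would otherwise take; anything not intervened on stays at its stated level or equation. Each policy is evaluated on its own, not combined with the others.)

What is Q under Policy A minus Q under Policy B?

Policy A (D − 4):
  D = 132 − 4 = 128
  Q = 174 + 3·128 = 558
Policy B (D := 148):
  D = 148
  Q = 174 + 3·148 = 618
Q: 558 − 618 = -60

-60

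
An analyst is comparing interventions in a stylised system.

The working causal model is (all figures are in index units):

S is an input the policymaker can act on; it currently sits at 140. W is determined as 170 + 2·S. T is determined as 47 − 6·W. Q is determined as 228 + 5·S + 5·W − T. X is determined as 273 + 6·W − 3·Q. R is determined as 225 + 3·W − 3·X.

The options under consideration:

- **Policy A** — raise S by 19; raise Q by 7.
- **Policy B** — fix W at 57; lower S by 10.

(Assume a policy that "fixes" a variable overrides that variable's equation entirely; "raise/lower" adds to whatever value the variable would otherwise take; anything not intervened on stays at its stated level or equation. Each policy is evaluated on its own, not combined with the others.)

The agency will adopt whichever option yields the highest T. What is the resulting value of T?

Policy A (S + 19, Q + 7):
  S = 140 + 19 = 159
  W = 170 + 2·159 = 488
  T = 47 − 6·488 = -2881
Policy B (W := 57, S − 10):
  S = 140 − 10 = 130
  W = 57
  T = 47 − 6·57 = -295
Comparing — Policy A: T=-2881, Policy B: T=-295. Highest is -295 (Policy B).

-295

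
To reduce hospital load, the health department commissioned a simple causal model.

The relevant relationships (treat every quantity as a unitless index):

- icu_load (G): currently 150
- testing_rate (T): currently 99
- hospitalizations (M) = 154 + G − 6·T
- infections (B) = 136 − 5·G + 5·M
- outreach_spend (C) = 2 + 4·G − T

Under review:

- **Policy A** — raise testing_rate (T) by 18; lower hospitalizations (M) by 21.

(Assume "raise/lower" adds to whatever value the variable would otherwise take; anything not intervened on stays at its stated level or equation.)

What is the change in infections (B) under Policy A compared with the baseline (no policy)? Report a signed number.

Baseline:
  G = 150
  T = 99
  M = 154 + 150 − 6·99 = -290
  B = 136 − 5·150 + 5·(-290) = -2064
Policy A (T + 18, M − 21):
  G = 150
  T = 99 + 18 = 117
  M = 154 + 150 − 6·117 (−21 from intervention) = -419
  B = 136 − 5·150 + 5·(-419) = -2709
Change in B: -2709 − (-2064) = -645

-645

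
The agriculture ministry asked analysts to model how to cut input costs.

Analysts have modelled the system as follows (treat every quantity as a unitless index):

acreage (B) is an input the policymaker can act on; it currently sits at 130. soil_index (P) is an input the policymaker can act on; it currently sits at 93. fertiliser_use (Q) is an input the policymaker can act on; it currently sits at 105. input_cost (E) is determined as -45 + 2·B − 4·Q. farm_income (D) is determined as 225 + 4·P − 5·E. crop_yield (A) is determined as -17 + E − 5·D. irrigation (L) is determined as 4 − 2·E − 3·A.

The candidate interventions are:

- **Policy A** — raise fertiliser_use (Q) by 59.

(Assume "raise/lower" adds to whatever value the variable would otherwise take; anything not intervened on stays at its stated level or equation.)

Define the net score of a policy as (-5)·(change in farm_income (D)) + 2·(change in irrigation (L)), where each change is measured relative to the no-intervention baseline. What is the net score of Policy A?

Baseline:
  B = 130
  P = 93
  Q = 105
  E = -45 + 2·130 − 4·105 = -205
  D = 225 + 4·93 − 5·(-205) = 1622
  A = -17 + (-205) − 5·1622 = -8332
  L = 4 − 2·(-205) − 3·(-8332) = 25410
Policy A (Q + 59):
  B = 130
  P = 93
  Q = 105 + 59 = 164
  E = -45 + 2·130 − 4·164 = -441
  D = 225 + 4·93 − 5·(-441) = 2802
  A = -17 + (-441) − 5·2802 = -14468
  L = 4 − 2·(-441) − 3·(-14468) = 44290
ΔD = 2802 − 1622 = 1180; ΔL = 44290 − 25410 = 18880
Score = (-5)·1180 + 2·18880 = 31860

31860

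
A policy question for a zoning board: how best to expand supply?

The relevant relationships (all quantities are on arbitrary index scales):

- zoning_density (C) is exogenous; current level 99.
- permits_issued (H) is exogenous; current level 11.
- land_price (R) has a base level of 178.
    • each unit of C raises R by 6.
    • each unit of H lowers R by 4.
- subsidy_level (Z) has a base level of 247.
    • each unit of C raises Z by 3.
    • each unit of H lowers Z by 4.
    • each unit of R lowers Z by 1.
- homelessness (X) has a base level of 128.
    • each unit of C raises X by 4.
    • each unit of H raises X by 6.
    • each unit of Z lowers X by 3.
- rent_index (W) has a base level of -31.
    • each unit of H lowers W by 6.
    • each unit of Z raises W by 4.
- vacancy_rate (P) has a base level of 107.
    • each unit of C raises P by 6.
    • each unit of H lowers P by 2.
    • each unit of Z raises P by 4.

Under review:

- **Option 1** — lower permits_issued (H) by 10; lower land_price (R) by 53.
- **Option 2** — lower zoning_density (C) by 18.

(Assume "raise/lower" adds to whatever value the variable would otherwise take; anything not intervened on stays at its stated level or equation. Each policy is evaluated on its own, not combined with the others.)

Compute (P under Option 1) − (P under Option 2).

124

Option 1 (H − 10, R − 53):
  C = 99
  H = 11 − 10 = 1
  R = 178 + 6·99 − 4·1 (−53 from intervention) = 715
  Z = 247 + 3·99 − 4·1 − 715 = -175
  P = 107 + 6·99 − 2·1 + 4·(-175) = -1
Option 2 (C − 18):
  C = 99 − 18 = 81
  H = 11
  R = 178 + 6·81 − 4·11 = 620
  Z = 247 + 3·81 − 4·11 − 620 = -174
  P = 107 + 6·81 − 2·11 + 4·(-174) = -125
P: -1 − (-125) = 124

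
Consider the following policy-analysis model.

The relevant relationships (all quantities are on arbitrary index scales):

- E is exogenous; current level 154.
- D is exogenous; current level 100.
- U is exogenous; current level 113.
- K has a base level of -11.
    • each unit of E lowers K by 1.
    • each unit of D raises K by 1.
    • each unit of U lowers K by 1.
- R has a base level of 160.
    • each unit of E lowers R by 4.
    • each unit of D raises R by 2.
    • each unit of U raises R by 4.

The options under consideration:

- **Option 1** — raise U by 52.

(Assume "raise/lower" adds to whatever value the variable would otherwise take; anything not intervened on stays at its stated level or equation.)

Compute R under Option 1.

Option 1 (U + 52):
  E = 154
  D = 100
  U = 113 + 52 = 165
  R = 160 − 4·154 + 2·100 + 4·165 = 404

404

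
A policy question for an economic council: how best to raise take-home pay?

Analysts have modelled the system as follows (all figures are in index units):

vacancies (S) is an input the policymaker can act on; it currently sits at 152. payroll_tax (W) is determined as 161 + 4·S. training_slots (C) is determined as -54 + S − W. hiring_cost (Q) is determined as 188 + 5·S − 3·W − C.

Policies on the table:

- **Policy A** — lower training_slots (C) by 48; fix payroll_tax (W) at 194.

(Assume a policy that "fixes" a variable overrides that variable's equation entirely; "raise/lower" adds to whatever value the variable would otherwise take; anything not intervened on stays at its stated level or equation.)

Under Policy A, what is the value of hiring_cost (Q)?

Policy A (C − 48, W := 194):
  S = 152
  W = 194
  C = -54 + 152 − 194 (−48 from intervention) = -144
  Q = 188 + 5·152 − 3·194 − (-144) = 510

510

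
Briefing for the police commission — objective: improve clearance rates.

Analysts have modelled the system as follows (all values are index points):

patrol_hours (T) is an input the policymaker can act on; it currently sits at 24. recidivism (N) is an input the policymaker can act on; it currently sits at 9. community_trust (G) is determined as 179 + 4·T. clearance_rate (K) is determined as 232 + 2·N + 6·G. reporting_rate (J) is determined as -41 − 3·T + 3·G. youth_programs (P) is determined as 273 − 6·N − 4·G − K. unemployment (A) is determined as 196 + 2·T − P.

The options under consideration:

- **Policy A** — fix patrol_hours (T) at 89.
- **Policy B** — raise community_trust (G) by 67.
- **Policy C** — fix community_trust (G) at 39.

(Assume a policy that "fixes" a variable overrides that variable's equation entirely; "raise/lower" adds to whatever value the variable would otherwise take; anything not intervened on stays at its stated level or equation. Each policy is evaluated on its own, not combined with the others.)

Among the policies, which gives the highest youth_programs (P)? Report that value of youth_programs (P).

-421

Policy A (T := 89):
  T = 89
  N = 9
  G = 179 + 4·89 = 535
  K = 232 + 2·9 + 6·535 = 3460
  P = 273 − 6·9 − 4·535 − 3460 = -5381
Policy B (G + 67):
  T = 24
  N = 9
  G = 179 + 4·24 (+67 from intervention) = 342
  K = 232 + 2·9 + 6·342 = 2302
  P = 273 − 6·9 − 4·342 − 2302 = -3451
Policy C (G := 39):
  T = 24
  N = 9
  G = 39
  K = 232 + 2·9 + 6·39 = 484
  P = 273 − 6·9 − 4·39 − 484 = -421
Comparing — Policy A: P=-5381, Policy B: P=-3451, Policy C: P=-421. Highest is -421 (Policy C).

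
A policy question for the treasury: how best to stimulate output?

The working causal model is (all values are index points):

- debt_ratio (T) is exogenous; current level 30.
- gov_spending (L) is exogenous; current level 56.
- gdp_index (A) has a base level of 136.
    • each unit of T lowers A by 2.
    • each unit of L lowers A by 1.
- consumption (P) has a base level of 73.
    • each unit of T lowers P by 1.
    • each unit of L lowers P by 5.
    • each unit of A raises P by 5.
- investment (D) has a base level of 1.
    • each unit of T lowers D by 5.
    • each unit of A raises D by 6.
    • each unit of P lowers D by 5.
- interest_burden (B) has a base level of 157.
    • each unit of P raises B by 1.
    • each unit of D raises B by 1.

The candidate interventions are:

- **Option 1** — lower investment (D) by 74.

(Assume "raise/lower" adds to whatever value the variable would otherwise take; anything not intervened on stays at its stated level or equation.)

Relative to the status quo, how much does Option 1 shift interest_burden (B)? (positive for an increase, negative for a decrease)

-74

Baseline:
  T = 30
  L = 56
  A = 136 − 2·30 − 56 = 20
  P = 73 − 30 − 5·56 + 5·20 = -137
  D = 1 − 5·30 + 6·20 − 5·(-137) = 656
  B = 157 + (-137) + 656 = 676
Option 1 (D − 74):
  T = 30
  L = 56
  A = 136 − 2·30 − 56 = 20
  P = 73 − 30 − 5·56 + 5·20 = -137
  D = 1 − 5·30 + 6·20 − 5·(-137) (−74 from intervention) = 582
  B = 157 + (-137) + 582 = 602
Change in B: 602 − 676 = -74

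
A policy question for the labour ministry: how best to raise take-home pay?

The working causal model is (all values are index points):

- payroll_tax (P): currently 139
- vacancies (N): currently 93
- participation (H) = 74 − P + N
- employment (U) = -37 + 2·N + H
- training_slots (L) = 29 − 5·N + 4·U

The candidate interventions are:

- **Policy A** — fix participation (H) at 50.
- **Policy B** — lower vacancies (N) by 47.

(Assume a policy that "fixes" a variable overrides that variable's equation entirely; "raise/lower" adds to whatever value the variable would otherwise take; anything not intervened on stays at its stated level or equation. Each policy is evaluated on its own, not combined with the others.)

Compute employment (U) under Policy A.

199

Policy A (H := 50):
  P = 139
  N = 93
  H = 50
  U = -37 + 2·93 + 50 = 199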